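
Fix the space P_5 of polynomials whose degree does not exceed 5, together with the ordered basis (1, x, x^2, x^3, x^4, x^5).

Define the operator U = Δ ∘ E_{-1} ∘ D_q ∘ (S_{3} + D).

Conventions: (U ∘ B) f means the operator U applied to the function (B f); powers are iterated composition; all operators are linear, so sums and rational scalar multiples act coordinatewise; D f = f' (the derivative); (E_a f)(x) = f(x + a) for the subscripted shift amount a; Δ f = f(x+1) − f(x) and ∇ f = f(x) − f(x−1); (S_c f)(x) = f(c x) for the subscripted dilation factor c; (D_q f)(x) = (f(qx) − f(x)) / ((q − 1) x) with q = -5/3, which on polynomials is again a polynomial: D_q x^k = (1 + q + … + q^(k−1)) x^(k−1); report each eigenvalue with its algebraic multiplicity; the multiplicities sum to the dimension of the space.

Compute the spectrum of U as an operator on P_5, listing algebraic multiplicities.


image of 1: 0
image of x: 0
image of x^2: -6
image of x^3: 114x - 59
image of x^4: -612x^2 + (5660/9)x - 1912/9
image of x^5: 5052x^3 - (68542/9)x^2 + (45808/9)x - 34441/27
the matrix is upper triangular; its diagonal is (0, 0, 0, 0, 0, 0)
for a triangular matrix the eigenvalues are the diagonal entries, with algebraic multiplicity their repetition count

λ = 0 (multiplicity 6)


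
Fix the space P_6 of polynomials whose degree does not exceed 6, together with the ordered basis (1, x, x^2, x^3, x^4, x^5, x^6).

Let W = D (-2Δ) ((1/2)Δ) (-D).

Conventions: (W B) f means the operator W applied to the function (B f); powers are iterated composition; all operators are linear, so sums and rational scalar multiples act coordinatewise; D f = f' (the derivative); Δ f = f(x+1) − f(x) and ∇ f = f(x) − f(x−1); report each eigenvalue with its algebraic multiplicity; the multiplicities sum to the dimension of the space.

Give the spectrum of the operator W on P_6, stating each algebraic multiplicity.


λ = 0 (multiplicity 7)

image of 1: 0
image of x: 0
image of x^2: 0
image of x^3: 0
image of x^4: 24
image of x^5: 120x + 120
image of x^6: 360x^2 + 720x + 420
the matrix is upper triangular; its diagonal is (0, 0, 0, 0, 0, 0, 0)
for a triangular matrix the eigenvalues are the diagonal entries, with algebraic multiplicity their repetition count


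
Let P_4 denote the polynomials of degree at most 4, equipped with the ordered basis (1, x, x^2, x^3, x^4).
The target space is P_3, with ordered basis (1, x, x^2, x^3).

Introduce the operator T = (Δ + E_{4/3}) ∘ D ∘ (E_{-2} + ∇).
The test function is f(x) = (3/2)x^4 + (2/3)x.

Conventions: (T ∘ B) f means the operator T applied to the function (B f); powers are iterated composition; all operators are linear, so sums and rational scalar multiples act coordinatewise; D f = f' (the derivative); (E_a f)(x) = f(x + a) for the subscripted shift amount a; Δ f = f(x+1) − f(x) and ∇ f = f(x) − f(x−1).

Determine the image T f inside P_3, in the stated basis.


the image equals g(x) = 6x^3 + 24x^2 + 20x + 494/9

E_{-2} f = (3/2)x^4 - 12x^3 + 36x^2 - (142/3)x + 68/3
∇ f = 6x^3 - 9x^2 + 6x - 5/6
(E_{-2} + ∇) f = (3/2)x^4 - 6x^3 + 27x^2 - (124/3)x + 131/6
D (E_{-2} + ∇) f = 6x^3 - 18x^2 + 54x - 124/3
Δ D (E_{-2} + ∇) f = 18x^2 - 18x + 42
E_{4/3} D (E_{-2} + ∇) f = 6x^3 + 6x^2 + 38x + 116/9
(Δ + E_{4/3}) D (E_{-2} + ∇) f = 6x^3 + 24x^2 + 20x + 494/9


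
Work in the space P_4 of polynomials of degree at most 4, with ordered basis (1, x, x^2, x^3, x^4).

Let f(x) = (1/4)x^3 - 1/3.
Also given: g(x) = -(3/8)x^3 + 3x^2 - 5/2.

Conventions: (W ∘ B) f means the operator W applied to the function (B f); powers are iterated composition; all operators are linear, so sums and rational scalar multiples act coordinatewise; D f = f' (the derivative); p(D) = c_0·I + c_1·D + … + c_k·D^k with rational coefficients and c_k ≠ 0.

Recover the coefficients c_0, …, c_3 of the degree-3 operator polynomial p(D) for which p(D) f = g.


D^0 f = (1/4)x^3 - 1/3
D^1 f = (3/4)x^2
D^2 f = (3/2)x
D^3 f = 3/2
matching coefficients of g against c_0 f + c_1 Df + … from the top degree down determines the c_i
solution: c_0 = -3/2, c_1 = 4, c_2 = 0, c_3 = -2

p(D) = -(3/2)·I + 4·D − 2·D^3, i.e. c_0 = -3/2, c_1 = 4, c_2 = 0, c_3 = -2


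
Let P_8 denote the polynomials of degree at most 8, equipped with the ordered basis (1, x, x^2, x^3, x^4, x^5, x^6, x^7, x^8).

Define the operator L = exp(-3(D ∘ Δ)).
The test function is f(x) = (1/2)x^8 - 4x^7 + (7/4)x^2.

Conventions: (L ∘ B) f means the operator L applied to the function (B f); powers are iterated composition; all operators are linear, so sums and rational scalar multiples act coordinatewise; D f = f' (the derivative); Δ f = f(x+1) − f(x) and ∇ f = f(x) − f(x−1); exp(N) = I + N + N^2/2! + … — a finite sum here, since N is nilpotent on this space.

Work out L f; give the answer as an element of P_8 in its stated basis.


the image equals g(x) = (1/2)x^8 - 4x^7 - 84x^6 + 252x^5 + 4620x^4 + 1260x^3 - (253001/4)x^2 - 75180x + 151827/2

order-1 term: -84x^6 + 252x^5 + 840x^4 + 1260x^3 + 1008x^2 + 420x + 123/2
order-2 term: 3780x^4 - 18900x^2 - 30240x - 14868
order-3 term: -45360x^2 - 45360x + 22680
order-4 term: 68040
the series for exp(-3(D ∘ Δ)) f terminates at order 4
exp(-3(D ∘ Δ)) f = (1/2)x^8 - 4x^7 - 84x^6 + 252x^5 + 4620x^4 + 1260x^3 - (253001/4)x^2 - 75180x + 151827/2


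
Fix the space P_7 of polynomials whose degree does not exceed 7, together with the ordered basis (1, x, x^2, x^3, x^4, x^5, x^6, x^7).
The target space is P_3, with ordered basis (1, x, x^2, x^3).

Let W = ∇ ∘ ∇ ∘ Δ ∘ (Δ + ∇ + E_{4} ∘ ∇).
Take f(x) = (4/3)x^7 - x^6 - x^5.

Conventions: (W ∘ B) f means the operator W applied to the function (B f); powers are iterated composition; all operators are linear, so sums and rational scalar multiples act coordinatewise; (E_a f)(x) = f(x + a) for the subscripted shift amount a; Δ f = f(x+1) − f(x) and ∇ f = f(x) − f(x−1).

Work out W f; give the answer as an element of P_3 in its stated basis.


Δ f = (28/3)x^6 + 22x^5 + (80/3)x^4 + (50/3)x^3 + 3x^2 - (5/3)x - 2/3
∇ f = (28/3)x^6 - 34x^5 + (170/3)x^4 - (170/3)x^3 + 33x^2 - (31/3)x + 4/3
∇ f = (28/3)x^6 - 34x^5 + (170/3)x^4 - (170/3)x^3 + 33x^2 - (31/3)x + 4/3
E_{4} ∇ f = (28/3)x^6 + 190x^5 + (4850/3)x^4 + (22070/3)x^3 + 18873x^2 + (77593/3)x + 44344/3
(Δ + ∇ + E_{4} ∘ ∇) f = 28x^6 + 178x^5 + 1700x^4 + (21950/3)x^3 + 18909x^2 + (77557/3)x + 14782
Δ (Δ + ∇ + E_{4} ∘ ∇) f = 168x^5 + 1310x^4 + 9140x^3 + 34350x^2 + 67626x + 53984
∇ Δ (Δ + ∇ + E_{4} ∘ ∇) f = 840x^4 + 3560x^3 + 21240x^2 + 45680x + 41274
∇ ∇ Δ (Δ + ∇ + E_{4} ∘ ∇) f = 3360x^3 + 5640x^2 + 35160x + 27160

g(x) = 3360x^3 + 5640x^2 + 35160x + 27160


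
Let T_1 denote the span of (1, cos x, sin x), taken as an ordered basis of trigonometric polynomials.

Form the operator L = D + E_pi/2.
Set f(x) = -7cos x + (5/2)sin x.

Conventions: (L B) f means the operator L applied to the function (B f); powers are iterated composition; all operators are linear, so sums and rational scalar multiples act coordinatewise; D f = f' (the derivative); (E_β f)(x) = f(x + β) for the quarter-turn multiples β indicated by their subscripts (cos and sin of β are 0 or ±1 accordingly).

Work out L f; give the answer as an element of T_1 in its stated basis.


D f = (5/2)cos x + 7sin x
E_pi/2 f = (5/2)cos x + 7sin x
(D + E_pi/2) f = 5cos x + 14sin x

the result is g(x) = 5cos x + 14sin x


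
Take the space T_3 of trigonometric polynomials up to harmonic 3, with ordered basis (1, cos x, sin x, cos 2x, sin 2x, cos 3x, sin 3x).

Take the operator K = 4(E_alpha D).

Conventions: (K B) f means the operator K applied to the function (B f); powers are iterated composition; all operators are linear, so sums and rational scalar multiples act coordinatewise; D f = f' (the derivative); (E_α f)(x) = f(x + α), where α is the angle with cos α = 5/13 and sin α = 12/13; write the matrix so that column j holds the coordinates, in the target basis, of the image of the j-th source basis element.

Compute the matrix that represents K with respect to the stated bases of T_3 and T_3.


image of 1: 0
image of cos x: -(48/13)cos x - (20/13)sin x
image of sin x: (20/13)cos x - (48/13)sin x
image of cos 2x: -(960/169)cos 2x + (952/169)sin 2x
image of sin 2x: -(952/169)cos 2x - (960/169)sin 2x
image of cos 3x: (9936/2197)cos 3x + (24420/2197)sin 3x
image of sin 3x: -(24420/2197)cos 3x + (9936/2197)sin 3x
each image's coordinates form column j of the matrix

the matrix is [[0, 0, 0, 0, 0, 0, 0]; [0, -48/13, 20/13, 0, 0, 0, 0]; [0, -20/13, -48/13, 0, 0, 0, 0]; [0, 0, 0, -960/169, -952/169, 0, 0]; [0, 0, 0, 952/169, -960/169, 0, 0]; [0, 0, 0, 0, 0, 9936/2197, -24420/2197]; [0, 0, 0, 0, 0, 24420/2197, 9936/2197]] (rows listed top to bottom)


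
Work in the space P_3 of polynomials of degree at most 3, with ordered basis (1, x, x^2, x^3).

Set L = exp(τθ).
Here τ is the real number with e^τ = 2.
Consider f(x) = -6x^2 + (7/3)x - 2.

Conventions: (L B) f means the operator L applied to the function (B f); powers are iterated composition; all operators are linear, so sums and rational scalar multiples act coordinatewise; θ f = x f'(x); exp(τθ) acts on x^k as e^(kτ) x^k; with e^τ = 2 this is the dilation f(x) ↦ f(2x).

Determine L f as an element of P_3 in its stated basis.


exp(τθ) x^k = e^(kτ) x^k; with e^τ = 2 this sends x^k to 2^k x^k
x ↦ 2 x
x^2 ↦ 4 x^2
applying this coordinatewise to f: exp(τθ) f = -24x^2 + (14/3)x - 2

g(x) = -24x^2 + (14/3)x - 2


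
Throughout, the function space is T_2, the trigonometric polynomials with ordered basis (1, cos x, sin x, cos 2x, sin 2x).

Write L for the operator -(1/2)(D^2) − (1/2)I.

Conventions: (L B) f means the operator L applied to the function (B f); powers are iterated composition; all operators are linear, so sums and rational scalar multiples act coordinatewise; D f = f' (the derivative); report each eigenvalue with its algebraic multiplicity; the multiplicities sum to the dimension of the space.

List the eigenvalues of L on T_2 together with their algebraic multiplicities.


image of 1: -1/2
image of cos x: 0
image of sin x: 0
image of cos 2x: (3/2)cos 2x
image of sin 2x: (3/2)sin 2x
the matrix is diagonal; its diagonal is (-1/2, 0, 0, 3/2, 3/2)
for a triangular matrix the eigenvalues are the diagonal entries, with algebraic multiplicity their repetition count

λ = -1/2 (multiplicity 1), λ = 0 (multiplicity 2), λ = 3/2 (multiplicity 2)


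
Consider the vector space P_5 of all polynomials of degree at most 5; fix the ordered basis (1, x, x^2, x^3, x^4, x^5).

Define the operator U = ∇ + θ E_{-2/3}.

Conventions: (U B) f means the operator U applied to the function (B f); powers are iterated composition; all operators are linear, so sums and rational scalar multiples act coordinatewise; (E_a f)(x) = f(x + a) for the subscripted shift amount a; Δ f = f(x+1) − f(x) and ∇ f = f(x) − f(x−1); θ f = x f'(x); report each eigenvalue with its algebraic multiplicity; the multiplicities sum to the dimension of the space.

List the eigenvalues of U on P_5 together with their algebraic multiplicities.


image of 1: 0
image of x: x + 1
image of x^2: 2x^2 + (2/3)x - 1
image of x^3: 3x^3 - x^2 - (5/3)x + 1
image of x^4: 4x^4 - 4x^3 - (2/3)x^2 + (76/27)x - 1
image of x^5: 5x^5 - (25/3)x^4 + (10/3)x^3 + (110/27)x^2 - (325/81)x + 1
the matrix is upper triangular; its diagonal is (0, 1, 2, 3, 4, 5)
for a triangular matrix the eigenvalues are the diagonal entries, with algebraic multiplicity their repetition count

λ = 0 (multiplicity 1), λ = 1 (multiplicity 1), λ = 2 (multiplicity 1), λ = 3 (multiplicity 1), λ = 4 (multiplicity 1), λ = 5 (multiplicity 1)


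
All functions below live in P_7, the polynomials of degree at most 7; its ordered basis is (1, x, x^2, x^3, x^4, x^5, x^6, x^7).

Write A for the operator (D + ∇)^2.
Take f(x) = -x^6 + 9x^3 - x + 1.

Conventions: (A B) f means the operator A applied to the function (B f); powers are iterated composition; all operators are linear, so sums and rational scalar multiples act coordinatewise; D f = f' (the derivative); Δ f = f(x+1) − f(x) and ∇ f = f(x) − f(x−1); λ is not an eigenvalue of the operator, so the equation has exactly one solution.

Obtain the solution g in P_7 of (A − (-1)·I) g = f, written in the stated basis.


write g with unknown coordinates in the stated basis and equate coefficients in (A − (-1)·I) g = f
solving from the highest basis element down gives g = -x^6 + 120x^4 - 231x^3 - 5430x^2 + 11063x + 38103
check: A g = -120x^4 + 240x^3 + 5430x^2 - 11064x - 38102
so A g − (-1)·g = -x^6 + 9x^3 - x + 1 = f ✓

g(x) = -x^6 + 120x^4 - 231x^3 - 5430x^2 + 11063x + 38103


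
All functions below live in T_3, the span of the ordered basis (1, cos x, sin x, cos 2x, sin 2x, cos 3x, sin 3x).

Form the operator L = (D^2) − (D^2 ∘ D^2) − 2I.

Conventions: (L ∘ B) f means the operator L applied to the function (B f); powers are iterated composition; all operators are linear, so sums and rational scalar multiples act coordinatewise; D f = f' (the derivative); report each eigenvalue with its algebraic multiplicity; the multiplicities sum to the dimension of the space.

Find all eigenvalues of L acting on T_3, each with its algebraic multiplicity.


image of 1: -2
image of cos x: -4cos x
image of sin x: -4sin x
image of cos 2x: -22cos 2x
image of sin 2x: -22sin 2x
image of cos 3x: -92cos 3x
image of sin 3x: -92sin 3x
the matrix is diagonal; its diagonal is (-2, -4, -4, -22, -22, -92, -92)
for a triangular matrix the eigenvalues are the diagonal entries, with algebraic multiplicity their repetition count

λ = -92 (multiplicity 2), λ = -22 (multiplicity 2), λ = -4 (multiplicity 2), λ = -2 (multiplicity 1)


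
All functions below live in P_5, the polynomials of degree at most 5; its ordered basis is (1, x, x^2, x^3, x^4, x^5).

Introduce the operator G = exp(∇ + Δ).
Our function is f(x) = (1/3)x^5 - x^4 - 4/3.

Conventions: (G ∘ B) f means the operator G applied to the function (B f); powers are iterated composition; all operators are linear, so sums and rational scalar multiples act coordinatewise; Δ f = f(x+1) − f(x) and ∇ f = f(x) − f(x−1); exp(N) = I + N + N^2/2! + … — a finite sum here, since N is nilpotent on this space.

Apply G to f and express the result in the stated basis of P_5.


g(x) = (1/3)x^5 + (7/3)x^4 + (16/3)x^3 + (28/3)x^2 + (40/3)x + 14/3

order-1 term: (10/3)x^4 - 8x^3 + (20/3)x^2 - 8x + 2/3
order-2 term: (40/3)x^3 - 24x^2 + (80/3)x - 16
order-3 term: (80/3)x^2 - 32x + 80/3
order-4 term: (80/3)x - 16
order-5 term: 32/3
the series for exp(∇ + Δ) f terminates at order 5
exp(∇ + Δ) f = (1/3)x^5 + (7/3)x^4 + (16/3)x^3 + (28/3)x^2 + (40/3)x + 14/3


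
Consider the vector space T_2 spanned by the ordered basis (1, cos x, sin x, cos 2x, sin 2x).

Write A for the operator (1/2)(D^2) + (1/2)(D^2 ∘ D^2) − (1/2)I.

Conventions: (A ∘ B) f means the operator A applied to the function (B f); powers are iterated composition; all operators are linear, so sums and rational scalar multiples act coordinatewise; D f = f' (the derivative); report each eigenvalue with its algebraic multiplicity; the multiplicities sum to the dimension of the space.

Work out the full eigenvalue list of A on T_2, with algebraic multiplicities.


λ = -1/2 (multiplicity 3), λ = 11/2 (multiplicity 2)

image of 1: -1/2
image of cos x: -(1/2)cos x
image of sin x: -(1/2)sin x
image of cos 2x: (11/2)cos 2x
image of sin 2x: (11/2)sin 2x
the matrix is diagonal; its diagonal is (-1/2, -1/2, -1/2, 11/2, 11/2)
for a triangular matrix the eigenvalues are the diagonal entries, with algebraic multiplicity their repetition count


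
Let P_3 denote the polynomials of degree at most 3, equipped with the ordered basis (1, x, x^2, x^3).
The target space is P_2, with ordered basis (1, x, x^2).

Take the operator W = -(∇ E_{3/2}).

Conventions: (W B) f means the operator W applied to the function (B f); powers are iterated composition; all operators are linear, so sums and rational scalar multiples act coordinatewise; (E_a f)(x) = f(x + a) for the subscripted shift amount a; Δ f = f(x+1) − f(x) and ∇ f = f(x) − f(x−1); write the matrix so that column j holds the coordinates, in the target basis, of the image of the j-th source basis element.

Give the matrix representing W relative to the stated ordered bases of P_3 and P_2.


the matrix is [[0, -1, -2, -13/4]; [0, 0, -2, -6]; [0, 0, 0, -3]] (rows listed top to bottom)

image of 1: 0
image of x: -1
image of x^2: -2x - 2
image of x^3: -3x^2 - 6x - 13/4
each image's coordinates form column j of the matrix


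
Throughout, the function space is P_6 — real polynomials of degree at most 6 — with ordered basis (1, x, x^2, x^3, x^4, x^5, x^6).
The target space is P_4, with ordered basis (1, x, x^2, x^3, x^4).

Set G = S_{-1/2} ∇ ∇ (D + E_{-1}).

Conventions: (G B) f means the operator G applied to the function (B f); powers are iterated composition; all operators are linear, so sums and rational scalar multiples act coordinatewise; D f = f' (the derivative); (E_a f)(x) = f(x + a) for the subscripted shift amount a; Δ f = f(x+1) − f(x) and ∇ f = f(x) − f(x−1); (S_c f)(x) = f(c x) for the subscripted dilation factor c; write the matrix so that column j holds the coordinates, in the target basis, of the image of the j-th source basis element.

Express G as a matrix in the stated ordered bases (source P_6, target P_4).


the matrix is [[0, 0, 2, -6, 26, -110, 422]; [0, 0, 0, -3, 12, -65, 330]; [0, 0, 0, 0, 3, -15, 195/2]; [0, 0, 0, 0, 0, -5/2, 15]; [0, 0, 0, 0, 0, 0, 15/8]] (rows listed top to bottom)

image of 1: 0
image of x: 0
image of x^2: 2
image of x^3: -3x - 6
image of x^4: 3x^2 + 12x + 26
image of x^5: -(5/2)x^3 - 15x^2 - 65x - 110
image of x^6: (15/8)x^4 + 15x^3 + (195/2)x^2 + 330x + 422
each image's coordinates form column j of the matrix


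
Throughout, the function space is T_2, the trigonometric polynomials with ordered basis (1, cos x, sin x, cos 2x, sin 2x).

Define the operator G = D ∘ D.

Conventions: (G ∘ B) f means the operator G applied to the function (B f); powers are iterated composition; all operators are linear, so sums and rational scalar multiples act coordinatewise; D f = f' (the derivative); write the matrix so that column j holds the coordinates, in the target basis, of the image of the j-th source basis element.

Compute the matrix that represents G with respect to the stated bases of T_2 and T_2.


image of 1: 0
image of cos x: -cos x
image of sin x: -sin x
image of cos 2x: -4cos 2x
image of sin 2x: -4sin 2x
each image's coordinates form column j of the matrix

the matrix is [[0, 0, 0, 0, 0]; [0, -1, 0, 0, 0]; [0, 0, -1, 0, 0]; [0, 0, 0, -4, 0]; [0, 0, 0, 0, -4]] (rows listed top to bottom)


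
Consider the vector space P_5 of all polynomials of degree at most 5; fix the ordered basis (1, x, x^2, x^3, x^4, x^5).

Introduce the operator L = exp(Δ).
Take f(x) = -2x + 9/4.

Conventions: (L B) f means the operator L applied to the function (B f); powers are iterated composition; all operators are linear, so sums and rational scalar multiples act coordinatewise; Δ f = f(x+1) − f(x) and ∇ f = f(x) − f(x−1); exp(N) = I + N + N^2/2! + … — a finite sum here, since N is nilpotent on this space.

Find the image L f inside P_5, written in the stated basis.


order-1 term: -2
the series for exp(Δ) f terminates at order 1
exp(Δ) f = -2x + 1/4

the result is g(x) = -2x + 1/4


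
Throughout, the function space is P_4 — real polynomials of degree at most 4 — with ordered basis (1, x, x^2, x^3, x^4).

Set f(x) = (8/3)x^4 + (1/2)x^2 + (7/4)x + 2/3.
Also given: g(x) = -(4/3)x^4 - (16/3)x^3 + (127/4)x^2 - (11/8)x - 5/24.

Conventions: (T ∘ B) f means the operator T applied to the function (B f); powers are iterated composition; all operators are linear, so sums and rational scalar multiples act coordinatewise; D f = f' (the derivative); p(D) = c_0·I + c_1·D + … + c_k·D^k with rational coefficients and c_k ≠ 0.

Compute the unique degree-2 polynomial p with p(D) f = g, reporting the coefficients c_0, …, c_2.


D^0 f = (8/3)x^4 + (1/2)x^2 + (7/4)x + 2/3
D^1 f = (32/3)x^3 + x + 7/4
D^2 f = 32x^2 + 1
matching coefficients of g against c_0 f + c_1 Df + … from the top degree down determines the c_i
solution: c_0 = -1/2, c_1 = -1/2, c_2 = 1

p(D) = -(1/2)·I − (1/2)·D + D^2, i.e. c_0 = -1/2, c_1 = -1/2, c_2 = 1


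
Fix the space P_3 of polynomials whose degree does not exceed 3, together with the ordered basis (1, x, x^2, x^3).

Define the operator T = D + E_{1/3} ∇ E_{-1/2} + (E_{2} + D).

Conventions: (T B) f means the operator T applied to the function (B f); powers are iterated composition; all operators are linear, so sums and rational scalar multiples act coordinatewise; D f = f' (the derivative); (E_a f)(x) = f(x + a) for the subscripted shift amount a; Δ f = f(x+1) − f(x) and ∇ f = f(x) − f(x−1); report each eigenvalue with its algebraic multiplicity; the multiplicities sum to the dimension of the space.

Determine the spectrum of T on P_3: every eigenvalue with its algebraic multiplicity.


λ = 1 (multiplicity 4)

image of 1: 1
image of x: x + 5
image of x^2: x^2 + 10x + 8/3
image of x^3: x^3 + 15x^2 + 8x + 115/12
the matrix is upper triangular; its diagonal is (1, 1, 1, 1)
for a triangular matrix the eigenvalues are the diagonal entries, with algebraic multiplicity their repetition count


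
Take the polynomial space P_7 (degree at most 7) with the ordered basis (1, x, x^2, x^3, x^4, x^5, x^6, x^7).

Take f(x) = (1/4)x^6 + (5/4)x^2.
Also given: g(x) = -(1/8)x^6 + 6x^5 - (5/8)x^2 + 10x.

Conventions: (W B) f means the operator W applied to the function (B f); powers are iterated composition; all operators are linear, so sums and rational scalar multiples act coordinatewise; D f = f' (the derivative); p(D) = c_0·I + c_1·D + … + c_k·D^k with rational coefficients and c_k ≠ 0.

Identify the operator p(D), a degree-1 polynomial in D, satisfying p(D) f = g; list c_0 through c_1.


D^0 f = (1/4)x^6 + (5/4)x^2
D^1 f = (3/2)x^5 + (5/2)x
matching coefficients of g against c_0 f + c_1 Df + … from the top degree down determines the c_i
solution: c_0 = -1/2, c_1 = 4

p(D) = -(1/2)·I + 4·D, i.e. c_0 = -1/2, c_1 = 4


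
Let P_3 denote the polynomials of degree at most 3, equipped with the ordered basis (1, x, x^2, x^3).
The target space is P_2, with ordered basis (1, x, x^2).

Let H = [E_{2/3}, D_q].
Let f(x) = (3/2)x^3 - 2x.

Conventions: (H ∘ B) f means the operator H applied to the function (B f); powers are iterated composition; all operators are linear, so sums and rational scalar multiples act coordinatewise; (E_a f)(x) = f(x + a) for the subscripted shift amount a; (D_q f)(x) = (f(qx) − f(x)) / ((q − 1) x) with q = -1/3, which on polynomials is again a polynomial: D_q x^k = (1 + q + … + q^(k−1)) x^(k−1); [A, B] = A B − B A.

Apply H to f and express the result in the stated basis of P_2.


D_q f = (7/6)x^2 - 2
E_{2/3} D_q f = (7/6)x^2 + (14/9)x - 40/27
E_{2/3} f = (3/2)x^3 + 3x^2 - 8/9
D_q E_{2/3} f = (7/6)x^2 + 2x
[E_{2/3}, D_q] f = -(4/9)x - 40/27

the image equals g(x) = -(4/9)x - 40/27


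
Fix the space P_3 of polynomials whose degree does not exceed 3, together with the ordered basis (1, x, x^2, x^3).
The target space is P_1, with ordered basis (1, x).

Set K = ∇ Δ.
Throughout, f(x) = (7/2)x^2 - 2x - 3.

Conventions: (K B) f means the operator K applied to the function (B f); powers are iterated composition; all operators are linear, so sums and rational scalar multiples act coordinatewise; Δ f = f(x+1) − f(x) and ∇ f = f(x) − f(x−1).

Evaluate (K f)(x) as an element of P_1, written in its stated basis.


Δ f = 7x + 3/2
∇ Δ f = 7

the result is g(x) = 7


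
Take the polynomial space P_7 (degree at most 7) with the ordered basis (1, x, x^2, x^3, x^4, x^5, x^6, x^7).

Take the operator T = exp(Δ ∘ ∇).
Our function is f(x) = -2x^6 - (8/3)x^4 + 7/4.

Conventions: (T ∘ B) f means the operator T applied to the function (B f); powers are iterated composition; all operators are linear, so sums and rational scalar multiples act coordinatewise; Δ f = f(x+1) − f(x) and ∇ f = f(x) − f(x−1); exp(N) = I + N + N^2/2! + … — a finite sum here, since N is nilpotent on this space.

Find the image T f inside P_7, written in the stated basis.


the result is g(x) = -2x^6 - (188/3)x^4 - 452x^2 - 4795/12

order-1 term: -60x^4 - 92x^2 - 28/3
order-2 term: -360x^2 - 152
order-3 term: -240
the series for exp(Δ ∘ ∇) f terminates at order 3
exp(Δ ∘ ∇) f = -2x^6 - (188/3)x^4 - 452x^2 - 4795/12


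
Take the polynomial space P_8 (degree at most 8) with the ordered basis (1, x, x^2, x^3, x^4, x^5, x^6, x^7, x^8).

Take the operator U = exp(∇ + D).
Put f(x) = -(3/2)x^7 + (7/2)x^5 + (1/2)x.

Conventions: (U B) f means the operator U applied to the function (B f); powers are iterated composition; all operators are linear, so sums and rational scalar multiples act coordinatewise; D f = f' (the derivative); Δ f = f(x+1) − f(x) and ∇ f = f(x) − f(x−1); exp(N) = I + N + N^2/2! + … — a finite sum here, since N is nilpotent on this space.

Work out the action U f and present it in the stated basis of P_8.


order-1 term: -21x^6 + (63/2)x^5 - (35/2)x^4 + (35/2)x^3 + (7/2)x^2 - 7x + 3
order-2 term: -126x^5 + 315x^4 - (875/2)x^3 + 420x^2 - 196x + 35
order-3 term: -420x^4 + 1260x^3 - 1925x^2 + (3255/2)x - 1127/2
order-4 term: -840x^3 + 2520x^2 - 3290x + 1715
order-5 term: -1008x^2 + 2520x - 1988
order-6 term: -672x + 1008
order-7 term: -192
the series for exp(∇ + D) f terminates at order 7
exp(∇ + D) f = -(3/2)x^7 - 21x^6 - 91x^5 - (245/2)x^4 + (21/2)x^2 - 17x + 35/2

the image equals g(x) = -(3/2)x^7 - 21x^6 - 91x^5 - (245/2)x^4 + (21/2)x^2 - 17x + 35/2


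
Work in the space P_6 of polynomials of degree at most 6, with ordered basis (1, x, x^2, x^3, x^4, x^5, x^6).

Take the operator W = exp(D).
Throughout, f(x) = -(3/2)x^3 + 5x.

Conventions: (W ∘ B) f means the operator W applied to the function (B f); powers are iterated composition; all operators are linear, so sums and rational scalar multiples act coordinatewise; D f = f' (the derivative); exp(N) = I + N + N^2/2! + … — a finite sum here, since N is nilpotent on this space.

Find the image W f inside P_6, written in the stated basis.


order-1 term: -(9/2)x^2 + 5
order-2 term: -(9/2)x
order-3 term: -3/2
the series for exp(D) f terminates at order 3
exp(D) f = -(3/2)x^3 - (9/2)x^2 + (1/2)x + 7/2

the image equals g(x) = -(3/2)x^3 - (9/2)x^2 + (1/2)x + 7/2


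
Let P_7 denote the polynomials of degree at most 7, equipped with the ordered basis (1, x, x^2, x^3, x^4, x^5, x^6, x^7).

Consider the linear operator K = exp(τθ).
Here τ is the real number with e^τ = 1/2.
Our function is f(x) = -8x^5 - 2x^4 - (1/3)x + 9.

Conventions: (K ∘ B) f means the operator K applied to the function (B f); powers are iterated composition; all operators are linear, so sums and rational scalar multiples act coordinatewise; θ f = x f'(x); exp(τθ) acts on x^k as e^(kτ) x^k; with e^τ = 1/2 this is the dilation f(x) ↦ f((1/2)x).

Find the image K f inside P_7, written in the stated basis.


exp(τθ) x^k = e^(kτ) x^k; with e^τ = 1/2 this sends x^k to (1/2)^k x^k
x ↦ 1/2 x
x^4 ↦ 1/16 x^4
x^5 ↦ 1/32 x^5
applying this coordinatewise to f: exp(τθ) f = -(1/4)x^5 - (1/8)x^4 - (1/6)x + 9

the result is g(x) = -(1/4)x^5 - (1/8)x^4 - (1/6)x + 9


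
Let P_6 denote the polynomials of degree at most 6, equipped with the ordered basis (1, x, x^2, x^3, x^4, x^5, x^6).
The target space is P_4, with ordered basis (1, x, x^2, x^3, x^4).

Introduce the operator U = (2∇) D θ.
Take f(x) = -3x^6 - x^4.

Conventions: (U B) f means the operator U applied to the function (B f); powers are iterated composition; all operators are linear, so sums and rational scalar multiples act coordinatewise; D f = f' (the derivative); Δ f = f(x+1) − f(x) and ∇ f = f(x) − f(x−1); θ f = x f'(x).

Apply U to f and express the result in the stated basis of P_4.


θ f = -18x^6 - 4x^4
D θ f = -108x^5 - 16x^3
∇ (D θ) f = -540x^4 + 1080x^3 - 1128x^2 + 588x - 124
(2∇) (D θ) f = -1080x^4 + 2160x^3 - 2256x^2 + 1176x - 248

the image equals g(x) = -1080x^4 + 2160x^3 - 2256x^2 + 1176x - 248


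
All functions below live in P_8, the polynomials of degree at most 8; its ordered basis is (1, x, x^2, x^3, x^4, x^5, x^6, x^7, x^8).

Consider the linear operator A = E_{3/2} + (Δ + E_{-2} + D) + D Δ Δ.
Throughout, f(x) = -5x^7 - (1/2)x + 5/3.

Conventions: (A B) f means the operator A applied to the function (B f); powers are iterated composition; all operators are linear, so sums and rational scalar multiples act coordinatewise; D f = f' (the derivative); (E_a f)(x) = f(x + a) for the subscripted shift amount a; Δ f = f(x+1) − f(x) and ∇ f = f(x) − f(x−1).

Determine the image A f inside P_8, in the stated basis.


E_{3/2} f = -5x^7 - (105/2)x^6 - (945/4)x^5 - (4725/8)x^4 - (14175/16)x^3 - (25515/32)x^2 - (25547/64)x - 32453/384
Δ f = -35x^6 - 105x^5 - 175x^4 - 175x^3 - 105x^2 - 35x - 11/2
E_{-2} f = -5x^7 + 70x^6 - 420x^5 + 1400x^4 - 2800x^3 + 3360x^2 - (4481/2)x + 1928/3
D f = -35x^6 - 1/2
(Δ + E_{-2} + D) f = -5x^7 - 525x^5 + 1225x^4 - 2975x^3 + 3255x^2 - (4551/2)x + 1910/3
Δ f = -35x^6 - 105x^5 - 175x^4 - 175x^3 - 105x^2 - 35x - 11/2
Δ Δ f = -210x^5 - 1050x^4 - 2450x^3 - 3150x^2 - 2170x - 630
D Δ Δ f = -1050x^4 - 4200x^3 - 7350x^2 - 6300x - 2170
(E_{3/2} + (Δ + E_{-2} + D) + D Δ Δ) f = -10x^7 - (105/2)x^6 - (3045/4)x^5 - (3325/8)x^4 - (128975/16)x^3 - (156555/32)x^2 - (574379/64)x - 621253/384

the result is g(x) = -10x^7 - (105/2)x^6 - (3045/4)x^5 - (3325/8)x^4 - (128975/16)x^3 - (156555/32)x^2 - (574379/64)x - 621253/384


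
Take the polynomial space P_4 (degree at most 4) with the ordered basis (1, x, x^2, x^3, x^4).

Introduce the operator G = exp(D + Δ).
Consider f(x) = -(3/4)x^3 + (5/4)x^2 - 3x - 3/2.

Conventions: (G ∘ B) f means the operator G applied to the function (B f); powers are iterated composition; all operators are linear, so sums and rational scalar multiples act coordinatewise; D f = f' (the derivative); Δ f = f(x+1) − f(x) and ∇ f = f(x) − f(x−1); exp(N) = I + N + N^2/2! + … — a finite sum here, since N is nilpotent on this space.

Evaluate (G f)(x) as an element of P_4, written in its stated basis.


order-1 term: -(9/2)x^2 + (11/4)x - 11/2
order-2 term: -9x + 1/2
order-3 term: -6
the series for exp(D + Δ) f terminates at order 3
exp(D + Δ) f = -(3/4)x^3 - (13/4)x^2 - (37/4)x - 25/2

g(x) = -(3/4)x^3 - (13/4)x^2 - (37/4)x - 25/2


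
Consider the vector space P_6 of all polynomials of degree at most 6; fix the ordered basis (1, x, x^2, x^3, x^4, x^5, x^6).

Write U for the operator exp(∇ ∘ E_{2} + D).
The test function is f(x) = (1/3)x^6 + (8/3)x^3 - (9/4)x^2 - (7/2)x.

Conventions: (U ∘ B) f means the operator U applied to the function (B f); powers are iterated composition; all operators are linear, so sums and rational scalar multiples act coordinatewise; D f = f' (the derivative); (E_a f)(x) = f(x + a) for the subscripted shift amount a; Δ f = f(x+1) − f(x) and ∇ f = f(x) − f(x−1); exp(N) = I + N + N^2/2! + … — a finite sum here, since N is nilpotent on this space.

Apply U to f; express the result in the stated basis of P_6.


the image equals g(x) = (1/3)x^6 + 4x^5 + 35x^4 + (668/3)x^3 + (3775/4)x^2 + (4939/2)x + 12193/4

order-1 term: 4x^5 + 15x^4 + (140/3)x^3 + 91x^2 + 77x + 311/12
order-2 term: 20x^4 + 120x^3 + 415x^2 + 752x + 1654/3
order-3 term: (160/3)x^3 + 360x^2 + 1100x + 3889/3
order-4 term: 80x^2 + 480x + 2740/3
order-5 term: 64x + 240
order-6 term: 64/3
the series for exp(∇ ∘ E_{2} + D) f terminates at order 6
exp(∇ ∘ E_{2} + D) f = (1/3)x^6 + 4x^5 + 35x^4 + (668/3)x^3 + (3775/4)x^2 + (4939/2)x + 12193/4


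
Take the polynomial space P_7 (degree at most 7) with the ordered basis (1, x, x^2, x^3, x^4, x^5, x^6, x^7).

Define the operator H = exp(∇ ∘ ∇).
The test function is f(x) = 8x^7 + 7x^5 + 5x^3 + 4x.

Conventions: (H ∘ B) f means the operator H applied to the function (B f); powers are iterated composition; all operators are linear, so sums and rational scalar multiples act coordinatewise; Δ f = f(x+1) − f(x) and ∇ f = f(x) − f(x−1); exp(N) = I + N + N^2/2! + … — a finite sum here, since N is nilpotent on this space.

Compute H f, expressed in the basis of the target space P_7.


the image equals g(x) = 8x^7 + 343x^5 - 1680x^4 + 7425x^3 - 25620x^2 + 54816x - 55848

order-1 term: 336x^5 - 1680x^4 + 4060x^3 - 5460x^2 + 3992x - 1248
order-2 term: 3360x^3 - 20160x^2 + 44100x - 34440
order-3 term: 6720x - 20160
the series for exp(∇ ∘ ∇) f terminates at order 3
exp(∇ ∘ ∇) f = 8x^7 + 343x^5 - 1680x^4 + 7425x^3 - 25620x^2 + 54816x - 55848


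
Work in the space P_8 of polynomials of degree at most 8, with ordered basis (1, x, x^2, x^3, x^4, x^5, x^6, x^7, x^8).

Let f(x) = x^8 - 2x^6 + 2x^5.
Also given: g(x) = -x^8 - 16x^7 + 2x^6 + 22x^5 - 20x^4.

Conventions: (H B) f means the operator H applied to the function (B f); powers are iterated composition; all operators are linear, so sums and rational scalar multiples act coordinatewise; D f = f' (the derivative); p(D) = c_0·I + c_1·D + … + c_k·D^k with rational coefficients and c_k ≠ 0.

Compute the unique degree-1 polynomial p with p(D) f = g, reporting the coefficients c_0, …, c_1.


c_0 = -1, c_1 = -2

D^0 f = x^8 - 2x^6 + 2x^5
D^1 f = 8x^7 - 12x^5 + 10x^4
matching coefficients of g against c_0 f + c_1 Df + … from the top degree down determines the c_i
solution: c_0 = -1, c_1 = -2


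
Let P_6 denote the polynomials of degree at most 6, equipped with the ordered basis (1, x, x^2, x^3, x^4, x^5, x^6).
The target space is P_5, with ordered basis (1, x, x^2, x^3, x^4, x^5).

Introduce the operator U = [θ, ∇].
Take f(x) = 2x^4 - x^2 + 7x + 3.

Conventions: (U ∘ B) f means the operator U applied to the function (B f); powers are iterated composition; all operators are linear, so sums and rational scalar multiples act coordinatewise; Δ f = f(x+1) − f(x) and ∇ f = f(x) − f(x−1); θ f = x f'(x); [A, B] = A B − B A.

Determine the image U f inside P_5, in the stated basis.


∇ f = 8x^3 - 12x^2 + 6x + 6
θ ∇ f = 24x^3 - 24x^2 + 6x
θ f = 8x^4 - 2x^2 + 7x
∇ θ f = 32x^3 - 48x^2 + 28x + 1
[θ, ∇] f = -8x^3 + 24x^2 - 22x - 1

the result is g(x) = -8x^3 + 24x^2 - 22x - 1


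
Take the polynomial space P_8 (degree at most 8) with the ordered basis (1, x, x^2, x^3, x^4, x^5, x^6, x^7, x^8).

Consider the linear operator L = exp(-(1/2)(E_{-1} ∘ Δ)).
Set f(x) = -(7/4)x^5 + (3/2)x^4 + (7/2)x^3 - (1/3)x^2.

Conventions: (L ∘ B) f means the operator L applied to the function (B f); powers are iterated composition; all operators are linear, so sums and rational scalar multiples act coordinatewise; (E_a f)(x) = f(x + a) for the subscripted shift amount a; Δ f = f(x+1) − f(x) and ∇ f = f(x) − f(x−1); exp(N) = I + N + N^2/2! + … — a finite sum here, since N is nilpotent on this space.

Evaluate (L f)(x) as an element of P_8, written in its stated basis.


the result is g(x) = -(7/4)x^5 + (47/8)x^4 - (101/8)x^3 + (1211/48)x^2 - (5153/192)x + 1739/128

order-1 term: (35/8)x^4 - (47/4)x^3 + 8x^2 - (43/24)x - 7/24
order-2 term: -(35/8)x^3 + (123/8)x^2 - (275/16)x + 311/48
order-3 term: (35/16)x^2 - (117/16)x + 197/32
order-4 term: -(35/64)x + 19/16
order-5 term: 7/128
the series for exp(-(1/2)(E_{-1} ∘ Δ)) f terminates at order 5
exp(-(1/2)(E_{-1} ∘ Δ)) f = -(7/4)x^5 + (47/8)x^4 - (101/8)x^3 + (1211/48)x^2 - (5153/192)x + 1739/128


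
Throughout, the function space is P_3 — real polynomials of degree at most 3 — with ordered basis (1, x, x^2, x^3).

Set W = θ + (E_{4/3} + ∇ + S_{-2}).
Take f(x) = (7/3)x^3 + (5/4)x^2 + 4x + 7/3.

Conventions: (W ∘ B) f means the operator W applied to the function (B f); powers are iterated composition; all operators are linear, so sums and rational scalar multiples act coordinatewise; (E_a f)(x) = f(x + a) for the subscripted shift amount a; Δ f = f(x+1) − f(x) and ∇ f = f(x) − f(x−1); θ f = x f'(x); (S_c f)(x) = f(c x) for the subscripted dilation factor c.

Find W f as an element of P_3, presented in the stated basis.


θ f = 7x^3 + (5/2)x^2 + 4x
E_{4/3} f = (7/3)x^3 + (127/12)x^2 + (178/9)x + 1249/81
∇ f = 7x^2 - (9/2)x + 61/12
S_{-2} f = -(56/3)x^3 + 5x^2 - 8x + 7/3
(E_{4/3} + ∇ + S_{-2}) f = -(49/3)x^3 + (271/12)x^2 + (131/18)x + 7399/324
(θ + (E_{4/3} + ∇ + S_{-2})) f = -(28/3)x^3 + (301/12)x^2 + (203/18)x + 7399/324

the result is g(x) = -(28/3)x^3 + (301/12)x^2 + (203/18)x + 7399/324


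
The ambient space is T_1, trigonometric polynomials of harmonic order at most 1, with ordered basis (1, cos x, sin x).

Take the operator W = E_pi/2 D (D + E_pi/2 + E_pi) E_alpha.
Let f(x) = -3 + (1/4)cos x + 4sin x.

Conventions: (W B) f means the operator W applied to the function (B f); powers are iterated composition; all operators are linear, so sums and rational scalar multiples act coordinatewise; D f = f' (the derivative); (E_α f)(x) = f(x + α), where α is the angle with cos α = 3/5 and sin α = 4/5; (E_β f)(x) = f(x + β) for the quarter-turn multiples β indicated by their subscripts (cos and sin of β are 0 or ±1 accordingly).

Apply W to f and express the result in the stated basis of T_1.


E_alpha f = -3 + (67/20)cos x + (11/5)sin x
D E_alpha f = (11/5)cos x - (67/20)sin x
E_pi/2 E_alpha f = -3 + (11/5)cos x - (67/20)sin x
E_pi E_alpha f = -3 - (67/20)cos x - (11/5)sin x
(D + E_pi/2 + E_pi) E_alpha f = -6 + (21/20)cos x - (89/10)sin x
D (D + E_pi/2 + E_pi) E_alpha f = -(89/10)cos x - (21/20)sin x
E_pi/2 D (D + E_pi/2 + E_pi) E_alpha f = -(21/20)cos x + (89/10)sin x

the result is g(x) = -(21/20)cos x + (89/10)sin x


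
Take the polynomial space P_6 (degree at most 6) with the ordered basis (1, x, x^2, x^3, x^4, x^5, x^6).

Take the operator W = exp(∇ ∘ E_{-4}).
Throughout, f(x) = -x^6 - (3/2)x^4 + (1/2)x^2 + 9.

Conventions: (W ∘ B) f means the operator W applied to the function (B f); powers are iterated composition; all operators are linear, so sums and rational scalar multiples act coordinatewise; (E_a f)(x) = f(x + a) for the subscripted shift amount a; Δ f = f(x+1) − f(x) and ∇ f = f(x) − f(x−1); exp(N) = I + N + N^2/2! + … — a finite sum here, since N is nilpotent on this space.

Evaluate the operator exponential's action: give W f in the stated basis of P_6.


the result is g(x) = -x^6 - 6x^5 + (237/2)x^4 - 706x^3 - (1805/2)x^2 + 20779x - 87031/2

order-1 term: -6x^5 + 135x^4 - 1226x^3 + 5616x^2 - 12971x + 12078
order-2 term: -15x^4 + 540x^3 - 7314x^2 + 44172x - 100361
order-3 term: -20x^3 + 810x^2 - 10956x + 49491
order-4 term: -15x^2 + 540x - 9733/2
order-5 term: -6x + 135
order-6 term: -1
the series for exp(∇ ∘ E_{-4}) f terminates at order 6
exp(∇ ∘ E_{-4}) f = -x^6 - 6x^5 + (237/2)x^4 - 706x^3 - (1805/2)x^2 + 20779x - 87031/2


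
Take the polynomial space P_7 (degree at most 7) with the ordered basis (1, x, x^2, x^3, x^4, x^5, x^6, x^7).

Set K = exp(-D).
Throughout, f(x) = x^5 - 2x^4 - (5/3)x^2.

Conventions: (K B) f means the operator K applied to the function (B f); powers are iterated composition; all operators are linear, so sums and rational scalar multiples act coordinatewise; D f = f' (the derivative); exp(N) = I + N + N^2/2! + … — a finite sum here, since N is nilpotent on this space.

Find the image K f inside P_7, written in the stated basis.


order-1 term: -5x^4 + 8x^3 + (10/3)x
order-2 term: 10x^3 - 12x^2 - 5/3
order-3 term: -10x^2 + 8x
order-4 term: 5x - 2
order-5 term: -1
the series for exp(-D) f terminates at order 5
exp(-D) f = x^5 - 7x^4 + 18x^3 - (71/3)x^2 + (49/3)x - 14/3

g(x) = x^5 - 7x^4 + 18x^3 - (71/3)x^2 + (49/3)x - 14/3


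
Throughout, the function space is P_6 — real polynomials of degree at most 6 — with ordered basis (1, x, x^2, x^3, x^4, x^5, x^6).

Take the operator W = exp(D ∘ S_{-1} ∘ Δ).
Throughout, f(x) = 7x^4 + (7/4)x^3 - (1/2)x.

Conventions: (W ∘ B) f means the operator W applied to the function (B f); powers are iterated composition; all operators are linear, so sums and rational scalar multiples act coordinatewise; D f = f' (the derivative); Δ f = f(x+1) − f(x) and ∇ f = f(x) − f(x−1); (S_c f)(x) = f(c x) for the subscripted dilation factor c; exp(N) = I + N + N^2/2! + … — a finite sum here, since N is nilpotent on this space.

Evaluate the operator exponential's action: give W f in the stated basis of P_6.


g(x) = 7x^4 + (7/4)x^3 - 84x^2 + 94x + 203/4

order-1 term: -84x^2 + (189/2)x - 133/4
order-2 term: 84
the series for exp(D ∘ S_{-1} ∘ Δ) f terminates at order 2
exp(D ∘ S_{-1} ∘ Δ) f = 7x^4 + (7/4)x^3 - 84x^2 + 94x + 203/4
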